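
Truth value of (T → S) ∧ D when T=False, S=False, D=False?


T = False, S = False, D = False
Expression: (T → S) ∧ D
Step 1: T → S = False → False (false only if T=True, S=False) = True
Step 2: (True) ∧ D = True AND False = False

False


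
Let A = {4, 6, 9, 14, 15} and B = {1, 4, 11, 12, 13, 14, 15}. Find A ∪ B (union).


A = {4, 6, 9, 14, 15}
B = {1, 4, 11, 12, 13, 14, 15}
Operation: union
All elements combined: 1, 4, 6, 9, 11, 12, 13, 14, 15

{1, 4, 6, 9, 11, 12, 13, 14, 15}


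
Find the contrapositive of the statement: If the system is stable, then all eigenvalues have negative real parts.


Original: If the system is stable, then all eigenvalues have negative real parts
Contrapositive: If ¬Q, then ¬P
Negate Q: not (all eigenvalues have negative real parts)
Negate P: not (the system is stable)

If not (all eigenvalues have negative real parts), then not (the system is stable).


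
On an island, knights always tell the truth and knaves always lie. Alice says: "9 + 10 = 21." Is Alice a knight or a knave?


Statement: "9 + 10 = 21."
Actual: 9 + 10 = 19
Claimed: 21
Statement is FALSE → Alice lies → Knave

Knave


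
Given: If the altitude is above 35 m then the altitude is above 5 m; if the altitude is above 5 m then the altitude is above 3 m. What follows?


Hypothetical syllogism: P → Q, Q → R ⊢ P → R
Premise 1: the altitude is above 35 m → the altitude is above 5 m
Premise 2: the altitude is above 5 m → the altitude is above 3 m
Chain the implications: the middle term (the altitude is above 5 m) links the two.
Conclusion: If the altitude is above 35 m, then the altitude is above 3 m.

If the altitude is above 35 m, then the altitude is above 3 m.


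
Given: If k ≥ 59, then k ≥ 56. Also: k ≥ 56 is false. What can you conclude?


Modus tollens: P → Q, ¬Q ⊢ ¬P
P: k ≥ 59
Q: k ≥ 56
We have P → Q and Q is false.
By modus tollens, P must be false.

It is not the case that k ≥ 59


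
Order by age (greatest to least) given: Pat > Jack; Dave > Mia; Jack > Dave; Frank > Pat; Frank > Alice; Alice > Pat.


Constraints: Pat > Jack; Dave > Mia; Jack > Dave; Frank > Pat; Frank > Alice; Alice > Pat
Method: at each step, the next-highest is the one remaining person who never appears on the smaller side of a constraint between remaining people.
  Step 1: remaining {Pat, Mia, Frank, Alice, Dave, Jack}; on the smaller side: {Pat, Mia, Alice, Dave, Jack} → Frank is next (Frank > Pat; Frank > Alice).
  Step 2: remaining {Pat, Mia, Alice, Dave, Jack}; on the smaller side: {Pat, Mia, Dave, Jack} → Alice is next (Alice > Pat).
  Step 3: remaining {Pat, Mia, Dave, Jack}; on the smaller side: {Mia, Dave, Jack} → Pat is next (Pat > Jack).
  Step 4: remaining {Mia, Dave, Jack}; on the smaller side: {Mia, Dave} → Jack is next (Jack > Dave).
  Step 5: remaining {Mia, Dave}; on the smaller side: {Mia} → Dave is next (Dave > Mia).
  Step 6: only Mia remains → lowest.
Final ranking (highest to lowest):

Frank > Alice > Pat > Jack > Dave > Mia


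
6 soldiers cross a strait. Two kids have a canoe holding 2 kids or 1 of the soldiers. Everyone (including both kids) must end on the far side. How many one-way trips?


Per crossing of one of the soldiers: kids→, one←, one of the soldiers→, one← = 4 trips
6 × 4 = 24, + 1 final kids→ = 25
Minimum trips = 25

25


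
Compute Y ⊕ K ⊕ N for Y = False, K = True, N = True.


Y = False, K = True, N = True
Step 1: Y ⊕ K = False XOR True = True
Step 2: True ⊕ N = True XOR True = False
XOR is true when an odd number of operands are true.

False


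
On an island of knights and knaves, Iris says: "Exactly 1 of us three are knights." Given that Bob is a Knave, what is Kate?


Iris claims exactly 1 knights among Iris, Bob, Kate.
Given: Bob is a Knave.

Case 1: Iris is a Knight (tells truth)
  Then exactly 1 of the three are knights.
  Counting Iris, Bob: 1 knight(s) so far. Need 0 more → Kate = Knave.
Case 2: Iris is a Knave (lies)
  Then the count is NOT 1.
  If Kate = Knight, count = 1 = 1 → claim would be true, contradicts lie.
  If Kate = Knave, count = 0 ≠ 1 → lie confirmed ✓

Kate is a Knave.

Knave


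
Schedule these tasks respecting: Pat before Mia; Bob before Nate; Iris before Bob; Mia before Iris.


Constraints: Pat before Mia; Bob before Nate; Iris before Bob; Mia before Iris
Method: repeatedly schedule the remaining task that has no remaining task required before it.
  Step 1: remaining {Iris, Bob, Nate, Mia, Pat}; every task except Pat still has a predecessor pending → schedule Pat.
  Step 2: remaining {Iris, Bob, Nate, Mia}; every task except Mia still has a predecessor pending → schedule Mia.
  Step 3: remaining {Iris, Bob, Nate}; every task except Iris still has a predecessor pending → schedule Iris.
  Step 4: remaining {Bob, Nate}; every task except Bob still has a predecessor pending → schedule Bob.
  Step 5: only Nate remains → schedule Nate.
Resulting order:

Pat → Mia → Iris → Bob → Nate


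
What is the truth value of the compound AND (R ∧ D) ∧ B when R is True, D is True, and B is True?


R = True, D = True, B = True
Step 1: R ∧ D = True AND True = True
Step 2: True ∧ B = True AND True = True
AND is true only when ALL operands are true.

True


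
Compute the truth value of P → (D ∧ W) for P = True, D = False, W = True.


P = True, D = False, W = True
Step 1: D ∧ W = False AND True = False
Step 2: P → (False): false only when P=True and consequent=False.
Result: False

False


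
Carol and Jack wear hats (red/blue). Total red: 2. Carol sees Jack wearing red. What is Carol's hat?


Total red = 2, Jack = red
Red accounted for: 1
Remaining for Carol: 1
Carol's hat is red.

red


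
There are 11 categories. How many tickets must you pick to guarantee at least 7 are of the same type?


Pigeonhole: to guarantee k in one of n categories, need (k-1)×n + 1.
k = 7, n = 11
Minimum = (7-1) × 11 + 1 = 6 × 11 + 1

67


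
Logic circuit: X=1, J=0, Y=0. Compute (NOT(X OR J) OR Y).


X OR J = 1
NOT(1) = 0
0 OR 0 = 0

0


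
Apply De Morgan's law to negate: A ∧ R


De Morgan's law: ¬(P ∧ Q) ≡ ¬P ∨ ¬Q
¬(A ∧ R) = ¬A ∨ ¬R

¬A ∨ ¬R


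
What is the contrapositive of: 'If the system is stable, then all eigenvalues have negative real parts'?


Original: If the system is stable, then all eigenvalues have negative real parts
Contrapositive: If ¬Q, then ¬P
Negate Q: not (all eigenvalues have negative real parts)
Negate P: not (the system is stable)

If not (all eigenvalues have negative real parts), then not (the system is stable).


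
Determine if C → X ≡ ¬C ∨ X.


Expression 1: C → X
Expression 2: ¬C ∨ X
Truth table (C X | Expr1 Expr2):
  T T |   T     T
  T F |   F     F
  F T |   T     T
  F F |   T     T
All 4 rows agree, so the expressions are logically equivalent.

Yes


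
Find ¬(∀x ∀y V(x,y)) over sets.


Original: ∀x ∀y V(x,y)
Rule: ¬∀→∃, ¬∃→∀, negate predicate.
Negation: ∃x ∃y ¬V(x,y)

∃x ∃y ¬V(x,y)


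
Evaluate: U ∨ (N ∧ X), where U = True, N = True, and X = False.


U = True, N = True, X = False
Step 1: N ∧ X = True AND False = False
Step 2: U ∨ False = True OR False = True
AND evaluated first (higher precedence); then OR applied.

True


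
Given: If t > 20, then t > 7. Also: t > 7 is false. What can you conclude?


Modus tollens: P → Q, ¬Q ⊢ ¬P
P: t > 20
Q: t > 7
We have P → Q and Q is false.
By modus tollens, P must be false.

It is not the case that t > 20


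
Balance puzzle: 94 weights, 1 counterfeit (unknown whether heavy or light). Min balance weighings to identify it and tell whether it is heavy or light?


Let n = 94. 188 possibilities (n weights × lighter/heavier); each weighing has 3 outcomes.
Bound for k weighings: say the first weighing puts j weights on each pan. If it tips, the 2j weighed weights remain suspects (each with a known direction) and k-1 weighings give 3^(k-1) outcomes; 3^(k-1) is odd, so 2j ≤ 3^(k-1) - 1. If it balances, the n - 2j unweighed weights remain with direction unknown: 2(n - 2j) ≤ 3^(k-1) - 1 by the same parity argument. Adding, n ≤ (3^(k-1) - 1) + (3^(k-1) - 1)/2 = (3^k - 3)/2, and the classical three-group strategy achieves this (3 weights in 2 weighings, 12 in 3, 39 in 4, 120 in 5).
So we need the smallest k with (3^k - 3)/2 ≥ 94.
k = 4: (3^4 - 3)/2 = 39 < 94 ✗
k = 5: (3^5 - 3)/2 = 120 ≥ 94 ✓

5


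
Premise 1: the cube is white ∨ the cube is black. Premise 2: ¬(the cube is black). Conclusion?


Disjunctive syllogism: P ∨ Q, ¬P ⊢ Q
Disjunction: the cube is white ∨ the cube is black
We know it is not the case that the cube is black.
By disjunctive syllogism, the other disjunct must be true.

The cube is white


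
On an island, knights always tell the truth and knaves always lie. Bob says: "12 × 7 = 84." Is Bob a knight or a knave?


Statement: "12 × 7 = 84."
Actual: 12 × 7 = 84
Claimed: 84
Statement is TRUE → Bob tells the truth → Knight

Knight


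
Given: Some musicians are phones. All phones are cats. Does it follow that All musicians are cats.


Premise 1: Some musicians are phones.
Premise 2: All phones are cats.
Conclusion: All musicians are cats.
Fallacy: illicit minor. The minor term (musicians) is distributed in the conclusion ('All musicians ...') but undistributed in its premise ('Some musicians are phones' doesn't cover all musicians).
Only 'Some musicians are cats' follows, not 'All'.

Invalid


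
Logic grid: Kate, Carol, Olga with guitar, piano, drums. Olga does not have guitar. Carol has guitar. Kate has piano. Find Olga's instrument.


From clues:
  Kate → piano
  Carol → guitar
By elimination, Olga gets the remaining.

drums


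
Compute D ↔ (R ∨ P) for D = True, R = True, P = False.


D = True, R = True, P = False
Step 1: R ∨ P = True OR False = True
Step 2: D ↔ (True): true when both sides have same truth value.
Result: True ↔ True = True

True


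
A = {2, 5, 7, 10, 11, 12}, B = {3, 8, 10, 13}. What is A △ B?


A = {2, 5, 7, 10, 11, 12}
B = {3, 8, 10, 13}
Operation: symmetric difference
In A only: [2, 5, 7, 11, 12], in B only: [3, 8, 13]

{2, 3, 5, 7, 8, 11, 12, 13}


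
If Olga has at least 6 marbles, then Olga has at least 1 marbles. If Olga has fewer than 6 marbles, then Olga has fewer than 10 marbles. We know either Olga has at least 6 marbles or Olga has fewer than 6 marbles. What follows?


Constructive dilemma: (P → Q) ∧ (R → S), P ∨ R ⊢ Q ∨ S
Premise 1: Olga has at least 6 marbles → Olga has at least 1 marbles
Premise 2: Olga has fewer than 6 marbles → Olga has fewer than 10 marbles
Premise 3: Olga has at least 6 marbles ∨ Olga has fewer than 6 marbles
Case 1: Assuming Olga has at least 6 marbles, then by Premise 1, Olga has at least 1 marbles.
Case 2: Assuming Olga has fewer than 6 marbles, then by Premise 2, Olga has fewer than 10 marbles.
Since one of Olga has at least 6 marbles or Olga has fewer than 6 marbles must hold, we get Olga has at least 1 marbles or Olga has fewer than 10 marbles.

Olga has at least 1 marbles or Olga has fewer than 10 marbles.


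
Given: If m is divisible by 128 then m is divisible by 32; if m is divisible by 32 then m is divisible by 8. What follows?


Hypothetical syllogism: P → Q, Q → R ⊢ P → R
Premise 1: m is divisible by 128 → m is divisible by 32
Premise 2: m is divisible by 32 → m is divisible by 8
Chain the implications: the middle term (m is divisible by 32) links the two.
Conclusion: If m is divisible by 128, then m is divisible by 8.

If m is divisible by 128, then m is divisible by 8.


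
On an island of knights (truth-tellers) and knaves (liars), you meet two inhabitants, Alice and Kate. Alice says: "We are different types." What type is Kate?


Alice says: "We are different types."
Case 1: Alice is a Knight (truth-teller)
  Statement is true → they ARE different → Kate is a Knave
Case 2: Alice is a Knave (liar)
  Statement is false → they are NOT different → Kate is a Knave
In both cases, Kate is a Knave.

Knave


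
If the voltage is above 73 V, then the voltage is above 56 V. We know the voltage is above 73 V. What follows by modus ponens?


Modus ponens: P → Q, P ⊢ Q
P: the voltage is above 73 V
Q: the voltage is above 56 V
We have P → Q and P is true.
By modus ponens, Q must be true.

The voltage is above 56 V


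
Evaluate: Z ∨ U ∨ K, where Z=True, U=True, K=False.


Z = True, U = True, K = False
Expression: Z ∨ U ∨ K
Step 1: Z ∨ U = True OR True = True
Step 2: (True) ∨ K = True OR False = True

True


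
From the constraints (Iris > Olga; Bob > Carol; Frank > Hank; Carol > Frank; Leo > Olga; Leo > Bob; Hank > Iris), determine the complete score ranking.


Constraints: Iris > Olga; Bob > Carol; Frank > Hank; Carol > Frank; Leo > Olga; Leo > Bob; Hank > Iris
Method: at each step, the next-highest is the one remaining person who never appears on the smaller side of a constraint between remaining people.
  Step 1: remaining {Hank, Bob, Iris, Carol, Olga, Frank, Leo}; on the smaller side: {Hank, Bob, Iris, Carol, Olga, Frank} → Leo is next (Leo > Olga; Leo > Bob).
  Step 2: remaining {Hank, Bob, Iris, Carol, Olga, Frank}; on the smaller side: {Hank, Iris, Carol, Olga, Frank} → Bob is next (Bob > Carol).
  Step 3: remaining {Hank, Iris, Carol, Olga, Frank}; on the smaller side: {Hank, Iris, Olga, Frank} → Carol is next (Carol > Frank).
  Step 4: remaining {Hank, Iris, Olga, Frank}; on the smaller side: {Hank, Iris, Olga} → Frank is next (Frank > Hank).
  Step 5: remaining {Hank, Iris, Olga}; on the smaller side: {Iris, Olga} → Hank is next (Hank > Iris).
  Step 6: remaining {Iris, Olga}; on the smaller side: {Olga} → Iris is next (Iris > Olga).
  Step 7: only Olga remains → lowest.
Final ranking (highest to lowest):

Leo > Bob > Carol > Frank > Hank > Iris > Olga


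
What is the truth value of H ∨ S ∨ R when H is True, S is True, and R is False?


H = True, S = True, R = False
Step 1: H ∨ S = True OR True = True
Step 2: True ∨ R = True OR False = True
OR is true when at least one operand is true.

True


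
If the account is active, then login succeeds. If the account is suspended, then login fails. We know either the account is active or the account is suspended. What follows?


Constructive dilemma: (P → Q) ∧ (R → S), P ∨ R ⊢ Q ∨ S
Premise 1: the account is active → login succeeds
Premise 2: the account is suspended → login fails
Premise 3: the account is active ∨ the account is suspended
Case 1: Assuming the account is active, then by Premise 1, login succeeds.
Case 2: Assuming the account is suspended, then by Premise 2, login fails.
Since one of the account is active or the account is suspended must hold, we get login succeeds or login fails.

Login succeeds or login fails.


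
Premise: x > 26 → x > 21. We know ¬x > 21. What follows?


Modus tollens: P → Q, ¬Q ⊢ ¬P
P: x > 26
Q: x > 21
We have P → Q and Q is false.
By modus tollens, P must be false.

It is not the case that x > 26


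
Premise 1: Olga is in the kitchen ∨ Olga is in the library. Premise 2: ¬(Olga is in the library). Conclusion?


Disjunctive syllogism: P ∨ Q, ¬P ⊢ Q
Disjunction: Olga is in the kitchen ∨ Olga is in the library
We know it is not the case that Olga is in the library.
By disjunctive syllogism, the other disjunct must be true.

Olga is in the kitchen


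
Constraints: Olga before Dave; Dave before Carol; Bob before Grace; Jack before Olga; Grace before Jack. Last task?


Constraints: Olga before Dave; Dave before Carol; Bob before Grace; Jack before Olga; Grace before Jack
The last task can have nothing scheduled after it, so it must never appear on the left of a 'before'.
Tasks appearing before some other task: Olga, Dave, Bob, Jack, Grace.
The only task not in that list is Carol → it is last.

Carol


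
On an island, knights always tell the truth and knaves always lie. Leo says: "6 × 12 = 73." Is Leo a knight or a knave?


Statement: "6 × 12 = 73."
Actual: 6 × 12 = 72
Claimed: 73
Statement is FALSE → Leo lies → Knave

Knave


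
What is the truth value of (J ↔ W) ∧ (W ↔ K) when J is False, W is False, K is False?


J = False, W = False, K = False
Step 1: J ↔ W is true when J and W have the same value. Result: True
Step 2: W ↔ K is true when W and K have the same value. Result: True
Step 3: True ∧ True = True

True


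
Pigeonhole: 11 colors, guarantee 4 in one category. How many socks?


Pigeonhole: to guarantee k in one of n categories, need (k-1)×n + 1.
k = 4, n = 11
Minimum = (4-1) × 11 + 1 = 3 × 11 + 1

34


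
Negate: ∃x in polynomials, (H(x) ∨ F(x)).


Original: ∃x (H(x) ∨ F(x))
Rule: ¬∀→∃, ¬∃→∀, negate predicate.
Negation: ∀x (¬H(x) ∧ ¬F(x))

∀x (¬H(x) ∧ ¬F(x))


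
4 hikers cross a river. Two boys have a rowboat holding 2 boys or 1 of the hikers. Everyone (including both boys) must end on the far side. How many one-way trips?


Per crossing of one of the hikers: boys→, one←, one of the hikers→, one← = 4 trips
4 × 4 = 16, + 1 final boys→ = 17
Minimum trips = 17

17


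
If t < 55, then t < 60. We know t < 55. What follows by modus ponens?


Modus ponens: P → Q, P ⊢ Q
P: t < 55
Q: t < 60
We have P → Q and P is true.
By modus ponens, Q must be true.

t < 60


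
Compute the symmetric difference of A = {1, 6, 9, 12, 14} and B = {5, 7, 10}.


A = {1, 6, 9, 12, 14}
B = {5, 7, 10}
Operation: symmetric difference
In A only: [1, 6, 9, 12, 14], in B only: [5, 7, 10]

{1, 5, 6, 7, 9, 10, 12, 14}


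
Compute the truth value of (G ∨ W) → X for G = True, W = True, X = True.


G = True, W = True, X = True
Step 1: G ∨ W = True OR True = True
Step 2: (True) → X: false only when antecedent=True and X=False.
Result: True

True


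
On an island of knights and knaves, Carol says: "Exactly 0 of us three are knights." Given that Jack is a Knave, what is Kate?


Carol claims exactly 0 knights among Carol, Jack, Kate.
Given: Jack is a Knave.

Case 1: Carol is a Knight (tells truth)
  Then exactly 0 of the three are knights.
  Counting Carol, Jack: 1 knight(s) so far. Need -1 more → impossible.
Case 2: Carol is a Knave (lies)
  Then the count is NOT 0.
  If Kate = Knave, count = 0 = 0 → claim would be true, contradicts lie.
  If Kate = Knight, count = 1 ≠ 0 → lie confirmed ✓

Kate is a Knight.

Knight


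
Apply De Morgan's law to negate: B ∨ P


De Morgan's law: ¬(P ∨ Q) ≡ ¬P ∧ ¬Q
¬(B ∨ P) = ¬B ∧ ¬P

¬B ∧ ¬P


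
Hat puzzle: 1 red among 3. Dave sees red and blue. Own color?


Total red = 1, seen red = 1
Own red = 1 - 1 = 0
Dave's hat is blue.

blue


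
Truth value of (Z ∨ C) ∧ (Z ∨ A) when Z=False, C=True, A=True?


Z = False, C = True, A = True
Expression: (Z ∨ C) ∧ (Z ∨ A)
Step 1: Z ∨ C = False OR True = True
Step 2: Z ∨ A = False OR True = True
Step 3: (True) ∧ (True) = True AND True = True

True


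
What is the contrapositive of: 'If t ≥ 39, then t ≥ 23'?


Original: If t ≥ 39, then t ≥ 23
Contrapositive: If ¬Q, then ¬P
Negate Q: not (t ≥ 23)
Negate P: not (t ≥ 39)

If not (t ≥ 23), then not (t ≥ 39).


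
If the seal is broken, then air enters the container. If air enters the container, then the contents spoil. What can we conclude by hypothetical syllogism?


Hypothetical syllogism: P → Q, Q → R ⊢ P → R
Premise 1: the seal is broken → air enters the container
Premise 2: air enters the container → the contents spoil
Chain the implications: the middle term (air enters the container) links the two.
Conclusion: If the seal is broken, then the contents spoil.

If the seal is broken, then the contents spoil.


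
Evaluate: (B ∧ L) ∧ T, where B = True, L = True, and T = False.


B = True, L = True, T = False
Step 1: B ∧ L = True AND True = True
Step 2: True ∧ T = True AND False = False
AND is true only when ALL operands are true.

False


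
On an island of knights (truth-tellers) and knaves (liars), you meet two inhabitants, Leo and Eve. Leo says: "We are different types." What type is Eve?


Leo says: "We are different types."
Case 1: Leo is a Knight (truth-teller)
  Statement is true → they ARE different → Eve is a Knave
Case 2: Leo is a Knave (liar)
  Statement is false → they are NOT different → Eve is a Knave
In both cases, Eve is a Knave.

Knave


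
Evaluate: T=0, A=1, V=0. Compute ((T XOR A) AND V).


T XOR A = 0^1 = 1
1 AND 0 = 0

0


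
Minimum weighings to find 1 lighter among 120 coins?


Each weighing has 3 outcomes (left heavy / balance / right heavy), so k weighings distinguish at most 3^k cases; splitting into three near-equal groups achieves this.
Need 3^k ≥ 120: 3^4 = 81 < 120 ≤ 3^5 = 243
k = ⌈log₃(120)⌉ = 5

5


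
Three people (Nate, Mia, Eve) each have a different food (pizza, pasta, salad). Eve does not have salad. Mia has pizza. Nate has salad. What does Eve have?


From clues:
  Nate → salad
  Mia → pizza
By elimination, Eve gets the remaining.

pasta


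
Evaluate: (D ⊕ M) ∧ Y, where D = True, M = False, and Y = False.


D = True, M = False, Y = False
Step 1: D ⊕ M = True XOR False = True
Step 2: True ∧ Y = True AND False = False
XOR true when exactly one of D,M is true; then AND with Y.

False


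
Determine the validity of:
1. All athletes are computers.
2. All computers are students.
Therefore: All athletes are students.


Premise 1: All athletes are computers.
Premise 2: All computers are students.
Conclusion: All athletes are students.
Barbara syllogism (AAA-1): All A are B, All B are C → All A are C.
Middle term (computers) distributed in premise 2.

Valid


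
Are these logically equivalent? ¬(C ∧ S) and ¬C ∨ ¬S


Expression 1: ¬(C ∧ S)
Expression 2: ¬C ∨ ¬S
Truth table (C S | Expr1 Expr2):
  T T |   F     F
  T F |   T     T
  F T |   T     T
  F F |   T     T
All 4 rows agree, so the expressions are logically equivalent.

Yes


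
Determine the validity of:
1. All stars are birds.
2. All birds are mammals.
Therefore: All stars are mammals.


Premise 1: All stars are birds.
Premise 2: All birds are mammals.
Conclusion: All stars are mammals.
Barbara syllogism (AAA-1): All A are B, All B are C → All A are C.
Middle term (birds) distributed in premise 2.

Valid


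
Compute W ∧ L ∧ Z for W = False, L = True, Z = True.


W = False, L = True, Z = True
Step 1: W ∧ L = False AND True = False
Step 2: (False) ∧ Z = (False) AND True = False
AND is true only when ALL operands are true.

False


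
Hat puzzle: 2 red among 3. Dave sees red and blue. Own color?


Total red = 2, seen red = 1
Own red = 2 - 1 = 1
Dave's hat is red.

red


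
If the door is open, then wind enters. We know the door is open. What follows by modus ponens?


Modus ponens: P → Q, P ⊢ Q
P: the door is open
Q: wind enters
We have P → Q and P is true.
By modus ponens, Q must be true.

Wind enters


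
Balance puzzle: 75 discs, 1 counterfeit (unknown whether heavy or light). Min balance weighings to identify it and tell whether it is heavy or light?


Let n = 75. 150 possibilities (n discs × lighter/heavier); each weighing has 3 outcomes.
Bound for k weighings: say the first weighing puts j discs on each pan. If it tips, the 2j weighed discs remain suspects (each with a known direction) and k-1 weighings give 3^(k-1) outcomes; 3^(k-1) is odd, so 2j ≤ 3^(k-1) - 1. If it balances, the n - 2j unweighed discs remain with direction unknown: 2(n - 2j) ≤ 3^(k-1) - 1 by the same parity argument. Adding, n ≤ (3^(k-1) - 1) + (3^(k-1) - 1)/2 = (3^k - 3)/2, and the classical three-group strategy achieves this (3 discs in 2 weighings, 12 in 3, 39 in 4, 120 in 5).
So we need the smallest k with (3^k - 3)/2 ≥ 75.
k = 4: (3^4 - 3)/2 = 39 < 75 ✗
k = 5: (3^5 - 3)/2 = 120 ≥ 75 ✓

5


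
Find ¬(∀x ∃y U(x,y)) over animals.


Original: ∀x ∃y U(x,y)
Rule: ¬∀→∃, ¬∃→∀, negate predicate.
Negation: ∃x ∀y ¬U(x,y)

∃x ∀y ¬U(x,y)


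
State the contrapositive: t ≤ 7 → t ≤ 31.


Original: If t ≤ 7, then t ≤ 31
Contrapositive: If ¬Q, then ¬P
Negate Q: not (t ≤ 31)
Negate P: not (t ≤ 7)

If not (t ≤ 31), then not (t ≤ 7).


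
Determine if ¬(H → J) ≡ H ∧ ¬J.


Expression 1: ¬(H → J)
Expression 2: H ∧ ¬J
Truth table (H J | Expr1 Expr2):
  T T |   F     F
  T F |   T     T
  F T |   F     F
  F F |   F     F
All 4 rows agree, so the expressions are logically equivalent.

Yes


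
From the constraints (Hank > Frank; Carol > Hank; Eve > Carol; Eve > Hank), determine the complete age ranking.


Constraints: Hank > Frank; Carol > Hank; Eve > Carol; Eve > Hank
Method: at each step, the next-highest is the one remaining person who never appears on the smaller side of a constraint between remaining people.
  Step 1: remaining {Frank, Eve, Carol, Hank}; on the smaller side: {Frank, Carol, Hank} → Eve is next (Eve > Carol; Eve > Hank).
  Step 2: remaining {Frank, Carol, Hank}; on the smaller side: {Frank, Hank} → Carol is next (Carol > Hank).
  Step 3: remaining {Frank, Hank}; on the smaller side: {Frank} → Hank is next (Hank > Frank).
  Step 4: only Frank remains → lowest.
Final ranking (highest to lowest):

Eve > Carol > Hank > Frank


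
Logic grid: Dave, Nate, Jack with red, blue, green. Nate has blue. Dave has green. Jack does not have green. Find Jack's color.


From clues:
  Nate → blue
  Dave → green
By elimination, Jack gets the remaining.

red


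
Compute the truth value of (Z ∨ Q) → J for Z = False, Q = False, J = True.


Z = False, Q = False, J = True
Step 1: Z ∨ Q = False OR False = False
Step 2: (False) → J: false only when antecedent=True and J=False.
Result: True

True


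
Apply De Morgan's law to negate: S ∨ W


De Morgan's law: ¬(P ∨ Q) ≡ ¬P ∧ ¬Q
¬(S ∨ W) = ¬S ∧ ¬W

¬S ∧ ¬W


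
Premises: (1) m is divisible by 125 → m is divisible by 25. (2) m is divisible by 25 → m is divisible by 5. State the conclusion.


Hypothetical syllogism: P → Q, Q → R ⊢ P → R
Premise 1: m is divisible by 125 → m is divisible by 25
Premise 2: m is divisible by 25 → m is divisible by 5
Chain the implications: the middle term (m is divisible by 25) links the two.
Conclusion: If m is divisible by 125, then m is divisible by 5.

If m is divisible by 125, then m is divisible by 5.


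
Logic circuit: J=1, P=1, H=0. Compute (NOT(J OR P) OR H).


J OR P = 1
NOT(1) = 0
0 OR 0 = 0

0


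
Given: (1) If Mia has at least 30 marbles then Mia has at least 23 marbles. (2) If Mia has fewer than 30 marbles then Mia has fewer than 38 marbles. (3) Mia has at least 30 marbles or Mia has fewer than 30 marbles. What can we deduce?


Constructive dilemma: (P → Q) ∧ (R → S), P ∨ R ⊢ Q ∨ S
Premise 1: Mia has at least 30 marbles → Mia has at least 23 marbles
Premise 2: Mia has fewer than 30 marbles → Mia has fewer than 38 marbles
Premise 3: Mia has at least 30 marbles ∨ Mia has fewer than 30 marbles
Case 1: Assuming Mia has at least 30 marbles, then by Premise 1, Mia has at least 23 marbles.
Case 2: Assuming Mia has fewer than 30 marbles, then by Premise 2, Mia has fewer than 38 marbles.
Since one of Mia has at least 30 marbles or Mia has fewer than 30 marbles must hold, we get Mia has at least 23 marbles or Mia has fewer than 38 marbles.

Mia has at least 23 marbles or Mia has fewer than 38 marbles.


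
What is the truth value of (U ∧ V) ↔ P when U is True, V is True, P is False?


U = True, V = True, P = False
Step 1: U ∧ V = True AND True = True
Step 2: (True) ↔ P: true when both sides have same truth value.
Result: True ↔ False = False

False


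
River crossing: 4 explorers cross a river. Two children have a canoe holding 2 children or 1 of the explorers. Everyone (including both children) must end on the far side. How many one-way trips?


Per crossing of one of the explorers: children→, one←, one of the explorers→, one← = 4 trips
4 × 4 = 16, + 1 final children→ = 17
Minimum trips = 17

17


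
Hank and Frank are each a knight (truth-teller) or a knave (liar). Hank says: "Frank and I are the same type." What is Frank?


Hank says: "Frank and I are the same type."
Case 1: Hank is a Knight (truth-teller)
  Statement is true → they ARE the same → Frank is also a Knight
Case 2: Hank is a Knave (liar)
  Statement is false → they are NOT the same → Frank is a Knight
In both cases, Frank is a Knight.

Knight


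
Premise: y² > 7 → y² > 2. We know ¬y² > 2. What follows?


Modus tollens: P → Q, ¬Q ⊢ ¬P
P: y² > 7
Q: y² > 2
We have P → Q and Q is false.
By modus tollens, P must be false.

It is not the case that y² > 7


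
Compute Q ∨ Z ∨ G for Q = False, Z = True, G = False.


Q = False, Z = True, G = False
Step 1: Q ∨ Z = False OR True = True
Step 2: True ∨ G = True OR False = True
OR is true when at least one operand is true.

True


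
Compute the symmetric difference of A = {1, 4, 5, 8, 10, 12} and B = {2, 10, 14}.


A = {1, 4, 5, 8, 10, 12}
B = {2, 10, 14}
Operation: symmetric difference
In A only: [1, 4, 5, 8, 12], in B only: [2, 14]

{1, 2, 4, 5, 8, 12, 14}


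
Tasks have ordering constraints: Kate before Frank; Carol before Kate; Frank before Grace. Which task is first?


Constraints: Kate before Frank; Carol before Kate; Frank before Grace
The first task can have nothing scheduled before it, so it must never appear on the right of a 'before'.
Tasks appearing after some 'before': Frank, Kate, Grace.
The only task not in that list is Carol → it is first.

Carol


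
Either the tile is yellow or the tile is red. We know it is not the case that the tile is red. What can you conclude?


Disjunctive syllogism: P ∨ Q, ¬P ⊢ Q
Disjunction: the tile is yellow ∨ the tile is red
We know it is not the case that the tile is red.
By disjunctive syllogism, the other disjunct must be true.

The tile is yellow


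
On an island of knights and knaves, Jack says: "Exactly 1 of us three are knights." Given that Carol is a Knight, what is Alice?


Jack claims exactly 1 knights among Jack, Carol, Alice.
Given: Carol is a Knight.

Case 1: Jack is a Knight (tells truth)
  Then exactly 1 of the three are knights.
  Counting Jack, Carol: 2 knight(s) so far. Need -1 more → impossible.
Case 2: Jack is a Knave (lies)
  Then the count is NOT 1.
  If Alice = Knave, count = 1 = 1 → claim would be true, contradicts lie.
  If Alice = Knight, count = 2 ≠ 1 → lie confirmed ✓

Alice is a Knight.

Knight


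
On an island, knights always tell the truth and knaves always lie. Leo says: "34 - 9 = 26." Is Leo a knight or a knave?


Statement: "34 - 9 = 26."
Actual: 34 - 9 = 25
Claimed: 26
Statement is FALSE → Leo lies → Knave

Knave


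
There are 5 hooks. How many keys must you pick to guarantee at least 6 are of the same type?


Pigeonhole: to guarantee k in one of n categories, need (k-1)×n + 1.
k = 6, n = 5
Minimum = (6-1) × 5 + 1 = 5 × 5 + 1

26


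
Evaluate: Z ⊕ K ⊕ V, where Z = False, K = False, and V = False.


Z = False, K = False, V = False
Step 1: Z ⊕ K = False XOR False = False
Step 2: False ⊕ V = False XOR False = False
XOR is true when an odd number of operands are true.

False


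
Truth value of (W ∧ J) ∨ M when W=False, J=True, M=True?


W = False, J = True, M = True
Expression: (W ∧ J) ∨ M
Step 1: W ∧ J = False AND True = False
Step 2: (False) ∨ M = False OR True = True

True


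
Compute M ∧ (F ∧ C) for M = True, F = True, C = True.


M = True, F = True, C = True
Step 1: F ∧ C = True AND True = True
Step 2: M ∧ True = True AND True = True
AND is true only when ALL operands are true.

True


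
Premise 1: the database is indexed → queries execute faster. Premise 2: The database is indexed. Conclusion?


Modus ponens: P → Q, P ⊢ Q
P: the database is indexed
Q: queries execute faster
We have P → Q and P is true.
By modus ponens, Q must be true.

Queries execute faster


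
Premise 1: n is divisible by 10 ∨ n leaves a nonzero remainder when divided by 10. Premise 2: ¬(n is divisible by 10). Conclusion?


Disjunctive syllogism: P ∨ Q, ¬P ⊢ Q
Disjunction: n is divisible by 10 ∨ n leaves a nonzero remainder when divided by 10
We know it is not the case that n is divisible by 10.
By disjunctive syllogism, the other disjunct must be true.

n leaves a nonzero remainder when divided by 10


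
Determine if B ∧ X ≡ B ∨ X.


Expression 1: B ∧ X
Expression 2: B ∨ X
Truth table (B X | Expr1 Expr2):
  T T |   T     T
  T F |   F     T   ← differ
  F T |   F     T   ← differ
  F F |   F     F
Counterexample: B=T, X=F gives Expr1 = F but Expr2 = T, so the expressions are NOT logically equivalent.

No


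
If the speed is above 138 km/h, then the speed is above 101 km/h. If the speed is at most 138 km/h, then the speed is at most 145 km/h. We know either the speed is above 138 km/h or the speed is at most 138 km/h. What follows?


Constructive dilemma: (P → Q) ∧ (R → S), P ∨ R ⊢ Q ∨ S
Premise 1: the speed is above 138 km/h → the speed is above 101 km/h
Premise 2: the speed is at most 138 km/h → the speed is at most 145 km/h
Premise 3: the speed is above 138 km/h ∨ the speed is at most 138 km/h
Case 1: Assuming the speed is above 138 km/h, then by Premise 1, the speed is above 101 km/h.
Case 2: Assuming the speed is at most 138 km/h, then by Premise 2, the speed is at most 145 km/h.
Since one of the speed is above 138 km/h or the speed is at most 138 km/h must hold, we get the speed is above 101 km/h or the speed is at most 145 km/h.

The speed is above 101 km/h or the speed is at most 145 km/h.


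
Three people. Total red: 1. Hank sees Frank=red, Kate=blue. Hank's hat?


Total red = 1, seen red = 1
Own red = 1 - 1 = 0
Hank's hat is blue.

blue


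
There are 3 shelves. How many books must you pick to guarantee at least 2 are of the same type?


Pigeonhole: to guarantee k in one of n categories, need (k-1)×n + 1.
k = 2, n = 3
Minimum = (2-1) × 3 + 1 = 1 × 3 + 1

4


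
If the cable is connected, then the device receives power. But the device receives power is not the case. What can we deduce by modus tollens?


Modus tollens: P → Q, ¬Q ⊢ ¬P
P: the cable is connected
Q: the device receives power
We have P → Q and Q is false.
By modus tollens, P must be false.

It is not the case that the cable is connected


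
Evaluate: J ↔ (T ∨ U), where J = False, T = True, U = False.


J = False, T = True, U = False
Step 1: T ∨ U = True OR False = True
Step 2: J ↔ (True): true when both sides have same truth value.
Result: False ↔ True = False

False


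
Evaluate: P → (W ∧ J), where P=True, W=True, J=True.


P = True, W = True, J = True
Expression: P → (W ∧ J)
Step 1: W ∧ J = True AND True = True
Step 2: P → (True) = True → True = True

True


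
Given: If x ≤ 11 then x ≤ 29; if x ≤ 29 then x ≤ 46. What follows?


Hypothetical syllogism: P → Q, Q → R ⊢ P → R
Premise 1: x ≤ 11 → x ≤ 29
Premise 2: x ≤ 29 → x ≤ 46
Chain the implications: the middle term (x ≤ 29) links the two.
Conclusion: If x ≤ 11, then x ≤ 46.

If x ≤ 11, then x ≤ 46.


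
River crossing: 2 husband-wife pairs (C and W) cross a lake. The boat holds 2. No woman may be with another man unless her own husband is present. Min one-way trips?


Label couples C and W.
1. WC+WW → (far: WC,WW; near: HC,HW)
2. WC ←   (far: WW; near: HC,HW,WC)
3. HC+HW → (far: HC,HW,WW; near: WC)
4. HC ←   (far: HW,WW; near: HC,WC)  — HC returns, since WC is alone on near bank
5. HC+WC → (far: all four; near: empty)
Every state respects the constraint.
Minimum trips = 5

5


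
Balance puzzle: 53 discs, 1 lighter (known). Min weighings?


Each weighing has 3 outcomes (left heavy / balance / right heavy), so k weighings distinguish at most 3^k cases; splitting into three near-equal groups achieves this.
Need 3^k ≥ 53: 3^3 = 27 < 53 ≤ 3^4 = 81
k = ⌈log₃(53)⌉ = 4

4


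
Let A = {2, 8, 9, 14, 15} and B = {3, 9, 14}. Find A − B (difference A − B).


A = {2, 8, 9, 14, 15}
B = {3, 9, 14}
Operation: difference A − B
In A but not B: 2, 8, 15

{2, 8, 15}


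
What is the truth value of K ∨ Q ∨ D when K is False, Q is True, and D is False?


K = False, Q = True, D = False
Step 1: K ∨ Q = False OR True = True
Step 2: True ∨ D = True OR False = True
OR is true when at least one operand is true.

True


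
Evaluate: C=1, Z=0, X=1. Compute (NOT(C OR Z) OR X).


C OR Z = 1
NOT(1) = 0
0 OR 1 = 1

1


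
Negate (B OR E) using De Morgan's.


De Morgan's law: ¬(P ∨ Q) ≡ ¬P ∧ ¬Q
¬(B ∨ E) = ¬B ∧ ¬E

¬B ∧ ¬E


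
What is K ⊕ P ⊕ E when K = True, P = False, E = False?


K = True, P = False, E = False
Step 1: K ⊕ P = True XOR False = True
Step 2: True ⊕ E = True XOR False = True
XOR is true when an odd number of operands are true.

True


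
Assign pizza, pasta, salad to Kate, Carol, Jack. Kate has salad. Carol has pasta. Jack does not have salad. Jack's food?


From clues:
  Carol → pasta
  Kate → salad
By elimination, Jack gets the remaining.

pizza


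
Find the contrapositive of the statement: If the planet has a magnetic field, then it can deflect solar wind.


Original: If the planet has a magnetic field, then it can deflect solar wind
Contrapositive: If ¬Q, then ¬P
Negate Q: not (it can deflect solar wind)
Negate P: not (the planet has a magnetic field)

If not (it can deflect solar wind), then not (the planet has a magnetic field).


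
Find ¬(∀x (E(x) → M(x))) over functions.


Original: ∀x (E(x) → M(x))
Rule: ¬∀→∃, ¬∃→∀, negate predicate.
Negation: ∃x (E(x) ∧ ¬M(x))

∃x (E(x) ∧ ¬M(x))


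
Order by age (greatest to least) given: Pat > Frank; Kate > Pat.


Constraints: Pat > Frank; Kate > Pat
Method: at each step, the next-highest is the one remaining person who never appears on the smaller side of a constraint between remaining people.
  Step 1: remaining {Kate, Frank, Pat}; on the smaller side: {Frank, Pat} → Kate is next (Kate > Pat).
  Step 2: remaining {Frank, Pat}; on the smaller side: {Frank} → Pat is next (Pat > Frank).
  Step 3: only Frank remains → lowest.
Final ranking (highest to lowest):

Kate > Pat > Frank


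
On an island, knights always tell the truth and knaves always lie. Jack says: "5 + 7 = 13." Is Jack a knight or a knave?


Statement: "5 + 7 = 13."
Actual: 5 + 7 = 12
Claimed: 13
Statement is FALSE → Jack lies → Knave

Knave


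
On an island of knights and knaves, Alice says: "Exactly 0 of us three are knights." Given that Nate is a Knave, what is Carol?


Alice claims exactly 0 knights among Alice, Nate, Carol.
Given: Nate is a Knave.

Case 1: Alice is a Knight (tells truth)
  Then exactly 0 of the three are knights.
  Counting Alice, Nate: 1 knight(s) so far. Need -1 more → impossible.
Case 2: Alice is a Knave (lies)
  Then the count is NOT 0.
  If Carol = Knave, count = 0 = 0 → claim would be true, contradicts lie.
  If Carol = Knight, count = 1 ≠ 0 → lie confirmed ✓

Carol is a Knight.

Knight


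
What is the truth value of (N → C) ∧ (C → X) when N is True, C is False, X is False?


N = True, C = False, X = False
Step 1: N → C is false only when N=True and C=False. Result: False
Step 2: C → X is false only when C=True and X=False. Result: True
Step 3: False ∧ True = False

False


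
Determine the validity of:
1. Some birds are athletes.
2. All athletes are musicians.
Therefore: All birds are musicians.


Premise 1: Some birds are athletes.
Premise 2: All athletes are musicians.
Conclusion: All birds are musicians.
Fallacy: illicit minor. The minor term (birds) is distributed in the conclusion ('All birds ...') but undistributed in its premise ('Some birds are athletes' doesn't cover all birds).
Only 'Some birds are musicians' follows, not 'All'.

Invalid
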